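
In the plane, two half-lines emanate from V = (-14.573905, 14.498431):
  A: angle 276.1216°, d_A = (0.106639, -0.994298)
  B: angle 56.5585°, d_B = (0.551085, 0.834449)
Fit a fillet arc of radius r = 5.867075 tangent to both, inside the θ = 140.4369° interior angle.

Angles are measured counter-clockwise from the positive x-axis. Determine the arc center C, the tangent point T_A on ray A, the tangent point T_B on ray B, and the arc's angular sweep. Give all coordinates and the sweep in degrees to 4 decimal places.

bisector direction at 346.3400° = (0.971714,-0.236159)
center distance |VC| = r/sin(θ/2) = 5.867075/sin(70.2185°) = 6.235004
C = V + |VC|·bis = (-8.5153,13.0260)
T_A = V + ((C−V)·d_A)·d_A = V + 2.1101·d_A = (-14.3489,12.4003)
T_B = V + ((C−V)·d_B)·d_B = V + 2.1101·d_B = (-13.4110,16.2592)
sweep = 180° − θ = 39.5631°

center=(-8.5153,13.0260) T_A=(-14.3489,12.4003) T_B=(-13.4110,16.2592) sweep=39.5631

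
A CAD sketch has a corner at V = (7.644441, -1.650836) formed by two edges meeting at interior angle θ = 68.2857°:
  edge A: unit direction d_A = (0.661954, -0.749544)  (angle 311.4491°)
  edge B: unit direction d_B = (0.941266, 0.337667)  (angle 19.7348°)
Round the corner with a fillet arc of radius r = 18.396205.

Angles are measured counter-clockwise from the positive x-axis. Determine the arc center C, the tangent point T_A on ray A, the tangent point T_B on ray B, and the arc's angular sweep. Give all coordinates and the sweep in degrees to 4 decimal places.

center=(39.3903,-9.8065) T_A=(25.6015,-21.9840) T_B=(33.1785,7.5092) sweep=111.7143

bisector direction at 345.5919° = (0.968548,-0.248826)
center distance |VC| = r/sin(θ/2) = 18.396205/sin(34.1429°) = 32.776728
C = V + |VC|·bis = (39.3903,-9.8065)
T_A = V + ((C−V)·d_A)·d_A = V + 27.1274·d_A = (25.6015,-21.9840)
T_B = V + ((C−V)·d_B)·d_B = V + 27.1274·d_B = (33.1785,7.5092)
sweep = 180° − θ = 111.7143°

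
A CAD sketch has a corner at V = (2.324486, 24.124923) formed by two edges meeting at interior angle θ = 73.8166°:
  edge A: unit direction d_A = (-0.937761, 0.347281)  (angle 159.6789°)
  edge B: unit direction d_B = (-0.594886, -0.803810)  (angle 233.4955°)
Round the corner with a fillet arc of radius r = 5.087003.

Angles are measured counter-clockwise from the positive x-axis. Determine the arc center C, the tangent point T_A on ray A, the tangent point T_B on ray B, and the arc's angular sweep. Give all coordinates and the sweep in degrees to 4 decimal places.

center=(-5.7938,21.7067) T_A=(-4.0272,26.4771) T_B=(-1.7048,18.6805) sweep=106.1834

bisector direction at 196.5872° = (-0.958386,-0.285474)
center distance |VC| = r/sin(θ/2) = 5.087003/sin(36.9083°) = 8.470770
C = V + |VC|·bis = (-5.7938,21.7067)
T_A = V + ((C−V)·d_A)·d_A = V + 6.7732·d_A = (-4.0272,26.4771)
T_B = V + ((C−V)·d_B)·d_B = V + 6.7732·d_B = (-1.7048,18.6805)
sweep = 180° − θ = 106.1834°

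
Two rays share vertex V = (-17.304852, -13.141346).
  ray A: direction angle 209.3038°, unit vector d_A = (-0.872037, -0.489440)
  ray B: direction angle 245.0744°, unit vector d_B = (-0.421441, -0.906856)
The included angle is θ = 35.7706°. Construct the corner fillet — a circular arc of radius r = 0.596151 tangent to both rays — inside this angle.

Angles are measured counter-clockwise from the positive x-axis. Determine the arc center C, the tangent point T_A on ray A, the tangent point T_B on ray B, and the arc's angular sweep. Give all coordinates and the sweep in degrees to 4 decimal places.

bisector direction at 227.1891° = (-0.679581,-0.733601)
center distance |VC| = r/sin(θ/2) = 0.596151/sin(17.8853°) = 1.941149
C = V + |VC|·bis = (-18.6240,-14.5654)
T_A = V + ((C−V)·d_A)·d_A = V + 1.8473·d_A = (-18.9158,-14.0455)
T_B = V + ((C−V)·d_B)·d_B = V + 1.8473·d_B = (-18.0834,-14.8166)
sweep = 180° − θ = 144.2294°

center=(-18.6240,-14.5654) T_A=(-18.9158,-14.0455) T_B=(-18.0834,-14.8166) sweep=144.2294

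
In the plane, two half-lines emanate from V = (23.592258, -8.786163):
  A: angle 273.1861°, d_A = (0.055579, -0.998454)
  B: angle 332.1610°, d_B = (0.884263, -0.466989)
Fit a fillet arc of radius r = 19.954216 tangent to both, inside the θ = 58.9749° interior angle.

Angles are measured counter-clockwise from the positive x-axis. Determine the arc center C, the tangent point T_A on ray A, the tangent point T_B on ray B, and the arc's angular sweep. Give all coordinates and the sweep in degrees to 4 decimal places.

center=(45.4769,-42.9096) T_A=(25.5535,-44.0186) T_B=(54.7952,-25.2648) sweep=121.0251

bisector direction at 302.6735° = (0.539852,-0.841760)
center distance |VC| = r/sin(θ/2) = 19.954216/sin(29.4874°) = 40.538159
C = V + |VC|·bis = (45.4769,-42.9096)
T_A = V + ((C−V)·d_A)·d_A = V + 35.2870·d_A = (25.5535,-44.0186)
T_B = V + ((C−V)·d_B)·d_B = V + 35.2870·d_B = (54.7952,-25.2648)
sweep = 180° − θ = 121.0251°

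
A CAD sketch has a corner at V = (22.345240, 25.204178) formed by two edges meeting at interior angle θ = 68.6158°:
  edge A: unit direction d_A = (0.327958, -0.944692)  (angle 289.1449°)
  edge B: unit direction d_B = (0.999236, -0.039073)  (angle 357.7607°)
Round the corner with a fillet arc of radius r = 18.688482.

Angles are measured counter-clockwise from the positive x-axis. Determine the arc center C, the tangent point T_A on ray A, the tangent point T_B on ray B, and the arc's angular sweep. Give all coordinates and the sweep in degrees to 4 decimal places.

bisector direction at 323.4528° = (0.803367,-0.595485)
center distance |VC| = r/sin(θ/2) = 18.688482/sin(34.3079°) = 33.156773
C = V + |VC|·bis = (48.9823,5.4598)
T_A = V + ((C−V)·d_A)·d_A = V + 27.3882·d_A = (31.3274,-0.6692)
T_B = V + ((C−V)·d_B)·d_B = V + 27.3882·d_B = (49.7125,24.1340)
sweep = 180° − θ = 111.3842°

center=(48.9823,5.4598) T_A=(31.3274,-0.6692) T_B=(49.7125,24.1340) sweep=111.3842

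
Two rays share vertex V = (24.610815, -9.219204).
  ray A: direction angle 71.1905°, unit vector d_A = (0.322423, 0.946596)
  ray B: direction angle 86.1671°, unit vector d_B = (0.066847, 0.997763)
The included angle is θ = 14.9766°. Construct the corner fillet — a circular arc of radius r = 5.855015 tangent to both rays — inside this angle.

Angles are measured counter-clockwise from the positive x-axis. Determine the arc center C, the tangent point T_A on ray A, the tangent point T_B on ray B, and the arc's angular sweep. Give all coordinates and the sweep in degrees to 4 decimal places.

bisector direction at 78.6788° = (0.196309,0.980542)
center distance |VC| = r/sin(θ/2) = 5.855015/sin(7.4883°) = 44.926698
C = V + |VC|·bis = (33.4303,34.8333)
T_A = V + ((C−V)·d_A)·d_A = V + 44.5435·d_A = (38.9727,32.9455)
T_B = V + ((C−V)·d_B)·d_B = V + 44.5435·d_B = (27.5884,35.2247)
sweep = 180° − θ = 165.0234°

center=(33.4303,34.8333) T_A=(38.9727,32.9455) T_B=(27.5884,35.2247) sweep=165.0234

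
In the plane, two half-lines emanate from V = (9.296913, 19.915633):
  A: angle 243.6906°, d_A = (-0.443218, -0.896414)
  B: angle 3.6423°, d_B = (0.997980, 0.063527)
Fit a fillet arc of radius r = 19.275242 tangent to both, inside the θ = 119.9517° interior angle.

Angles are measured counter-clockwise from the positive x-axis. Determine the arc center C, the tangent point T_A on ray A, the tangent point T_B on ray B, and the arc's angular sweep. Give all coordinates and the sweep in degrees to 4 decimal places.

center=(21.6383,1.3870) T_A=(4.3597,9.9301) T_B=(20.4138,20.6233) sweep=60.0483

bisector direction at 303.6664° = (0.554357,-0.832279)
center distance |VC| = r/sin(θ/2) = 19.275242/sin(59.9759°) = 22.262552
C = V + |VC|·bis = (21.6383,1.3870)
T_A = V + ((C−V)·d_A)·d_A = V + 11.1394·d_A = (4.3597,9.9301)
T_B = V + ((C−V)·d_B)·d_B = V + 11.1394·d_B = (20.4138,20.6233)
sweep = 180° − θ = 60.0483°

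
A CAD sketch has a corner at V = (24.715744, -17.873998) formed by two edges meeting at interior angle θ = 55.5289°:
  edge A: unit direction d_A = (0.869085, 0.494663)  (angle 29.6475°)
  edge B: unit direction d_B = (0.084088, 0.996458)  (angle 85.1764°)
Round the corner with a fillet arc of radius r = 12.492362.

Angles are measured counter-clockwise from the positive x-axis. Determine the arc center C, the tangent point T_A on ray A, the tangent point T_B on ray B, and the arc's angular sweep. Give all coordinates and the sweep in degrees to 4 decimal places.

bisector direction at 57.4120° = (0.538595,0.842565)
center distance |VC| = r/sin(θ/2) = 12.492362/sin(27.7645°) = 26.816984
C = V + |VC|·bis = (39.1592,4.7210)
T_A = V + ((C−V)·d_A)·d_A = V + 23.7295·d_A = (45.3387,-6.1359)
T_B = V + ((C−V)·d_B)·d_B = V + 23.7295·d_B = (26.7111,5.7715)
sweep = 180° − θ = 124.4711°

center=(39.1592,4.7210) T_A=(45.3387,-6.1359) T_B=(26.7111,5.7715) sweep=124.4711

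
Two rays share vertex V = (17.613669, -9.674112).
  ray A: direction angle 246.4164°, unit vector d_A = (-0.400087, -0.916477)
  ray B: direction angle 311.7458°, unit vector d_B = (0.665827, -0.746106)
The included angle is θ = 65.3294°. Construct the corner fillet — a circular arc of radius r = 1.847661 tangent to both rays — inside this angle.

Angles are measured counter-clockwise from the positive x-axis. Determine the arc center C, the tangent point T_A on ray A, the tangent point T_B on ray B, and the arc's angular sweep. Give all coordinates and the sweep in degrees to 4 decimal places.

bisector direction at 279.0811° = (0.157832,-0.987466)
center distance |VC| = r/sin(θ/2) = 1.847661/sin(32.6647°) = 3.423358
C = V + |VC|·bis = (18.1540,-13.0546)
T_A = V + ((C−V)·d_A)·d_A = V + 2.8819·d_A = (16.4606,-12.3153)
T_B = V + ((C−V)·d_B)·d_B = V + 2.8819·d_B = (19.5325,-11.8243)
sweep = 180° − θ = 114.6706°

center=(18.1540,-13.0546) T_A=(16.4606,-12.3153) T_B=(19.5325,-11.8243) sweep=114.6706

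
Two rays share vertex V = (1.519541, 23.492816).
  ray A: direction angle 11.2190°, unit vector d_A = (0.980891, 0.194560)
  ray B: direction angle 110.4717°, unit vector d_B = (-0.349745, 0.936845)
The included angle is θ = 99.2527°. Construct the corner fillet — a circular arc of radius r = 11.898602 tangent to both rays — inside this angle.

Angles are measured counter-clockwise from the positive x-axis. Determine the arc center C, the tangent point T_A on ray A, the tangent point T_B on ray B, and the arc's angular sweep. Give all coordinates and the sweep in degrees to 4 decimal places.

center=(9.1283,37.1324) T_A=(11.4433,25.4612) T_B=(-2.0189,32.9709) sweep=80.7473

bisector direction at 60.8454° = (0.487169,0.873308)
center distance |VC| = r/sin(θ/2) = 11.898602/sin(49.6264°) = 15.618319
C = V + |VC|·bis = (9.1283,37.1324)
T_A = V + ((C−V)·d_A)·d_A = V + 10.1171·d_A = (11.4433,25.4612)
T_B = V + ((C−V)·d_B)·d_B = V + 10.1171·d_B = (-2.0189,32.9709)
sweep = 180° − θ = 80.7473°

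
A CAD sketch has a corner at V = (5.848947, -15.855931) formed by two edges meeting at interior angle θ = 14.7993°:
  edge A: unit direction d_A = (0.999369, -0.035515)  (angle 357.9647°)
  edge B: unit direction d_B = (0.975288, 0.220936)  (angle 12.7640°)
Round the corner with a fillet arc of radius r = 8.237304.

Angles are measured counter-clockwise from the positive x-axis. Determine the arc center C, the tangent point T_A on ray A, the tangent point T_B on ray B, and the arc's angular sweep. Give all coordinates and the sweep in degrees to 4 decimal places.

bisector direction at 5.3643° = (0.995620,0.093489)
center distance |VC| = r/sin(θ/2) = 8.237304/sin(7.3997°) = 63.959418
C = V + |VC|·bis = (69.5282,-9.8764)
T_A = V + ((C−V)·d_A)·d_A = V + 63.4268·d_A = (69.2357,-18.1085)
T_B = V + ((C−V)·d_B)·d_B = V + 63.4268·d_B = (67.7083,-1.8427)
sweep = 180° − θ = 165.2007°

center=(69.5282,-9.8764) T_A=(69.2357,-18.1085) T_B=(67.7083,-1.8427) sweep=165.2007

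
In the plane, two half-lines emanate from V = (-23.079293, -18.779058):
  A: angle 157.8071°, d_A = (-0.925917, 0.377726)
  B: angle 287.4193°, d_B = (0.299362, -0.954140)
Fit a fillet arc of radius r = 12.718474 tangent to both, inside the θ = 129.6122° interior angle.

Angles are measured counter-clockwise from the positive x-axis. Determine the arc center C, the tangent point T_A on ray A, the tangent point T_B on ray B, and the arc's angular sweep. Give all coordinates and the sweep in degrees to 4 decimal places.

center=(-33.4233,-28.2953) T_A=(-28.6192,-16.5190) T_B=(-21.2881,-24.4879) sweep=50.3878

bisector direction at 222.6132° = (-0.735941,-0.677046)
center distance |VC| = r/sin(θ/2) = 12.718474/sin(64.8061°) = 14.055545
C = V + |VC|·bis = (-33.4233,-28.2953)
T_A = V + ((C−V)·d_A)·d_A = V + 5.9832·d_A = (-28.6192,-16.5190)
T_B = V + ((C−V)·d_B)·d_B = V + 5.9832·d_B = (-21.2881,-24.4879)
sweep = 180° − θ = 50.3878°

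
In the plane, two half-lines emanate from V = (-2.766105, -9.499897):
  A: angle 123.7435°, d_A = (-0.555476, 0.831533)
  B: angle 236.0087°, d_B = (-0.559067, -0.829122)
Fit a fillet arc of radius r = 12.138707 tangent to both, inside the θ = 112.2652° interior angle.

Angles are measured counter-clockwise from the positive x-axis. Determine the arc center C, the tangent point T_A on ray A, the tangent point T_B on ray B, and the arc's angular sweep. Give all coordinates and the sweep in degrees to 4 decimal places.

center=(-17.3852,-9.4683) T_A=(-7.2915,-2.7255) T_B=(-7.3207,-16.2546) sweep=67.7348

bisector direction at 179.8761° = (-0.999998,0.002162)
center distance |VC| = r/sin(θ/2) = 12.138707/sin(56.1326°) = 14.619145
C = V + |VC|·bis = (-17.3852,-9.4683)
T_A = V + ((C−V)·d_A)·d_A = V + 8.1469·d_A = (-7.2915,-2.7255)
T_B = V + ((C−V)·d_B)·d_B = V + 8.1469·d_B = (-7.3207,-16.2546)
sweep = 180° − θ = 67.7348°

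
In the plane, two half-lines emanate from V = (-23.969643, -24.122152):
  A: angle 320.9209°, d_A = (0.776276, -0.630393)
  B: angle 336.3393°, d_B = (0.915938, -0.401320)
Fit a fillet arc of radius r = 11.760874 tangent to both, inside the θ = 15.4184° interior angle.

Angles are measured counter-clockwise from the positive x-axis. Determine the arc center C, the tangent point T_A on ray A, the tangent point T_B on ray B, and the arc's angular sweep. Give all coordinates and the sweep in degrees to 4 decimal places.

bisector direction at 328.6301° = (0.853824,-0.520561)
center distance |VC| = r/sin(θ/2) = 11.760874/sin(7.7092°) = 87.672646
C = V + |VC|·bis = (50.8874,-69.7611)
T_A = V + ((C−V)·d_A)·d_A = V + 86.8802·d_A = (43.4734,-78.8908)
T_B = V + ((C−V)·d_B)·d_B = V + 86.8802·d_B = (55.6073,-58.9889)
sweep = 180° − θ = 164.5816°

center=(50.8874,-69.7611) T_A=(43.4734,-78.8908) T_B=(55.6073,-58.9889) sweep=164.5816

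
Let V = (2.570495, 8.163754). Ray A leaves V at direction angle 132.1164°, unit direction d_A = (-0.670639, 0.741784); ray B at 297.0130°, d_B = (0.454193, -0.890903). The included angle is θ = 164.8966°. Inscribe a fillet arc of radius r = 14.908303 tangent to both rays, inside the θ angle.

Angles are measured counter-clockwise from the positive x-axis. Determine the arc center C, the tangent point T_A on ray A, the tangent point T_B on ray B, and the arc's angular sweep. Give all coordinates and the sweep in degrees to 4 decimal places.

bisector direction at 214.5647° = (-0.823486,-0.567337)
center distance |VC| = r/sin(θ/2) = 14.908303/sin(82.4483°) = 15.038739
C = V + |VC|·bis = (-9.8137,-0.3683)
T_A = V + ((C−V)·d_A)·d_A = V + 1.9764·d_A = (1.2450,9.6298)
T_B = V + ((C−V)·d_B)·d_B = V + 1.9764·d_B = (3.4682,6.4030)
sweep = 180° − θ = 15.1034°

center=(-9.8137,-0.3683) T_A=(1.2450,9.6298) T_B=(3.4682,6.4030) sweep=15.1034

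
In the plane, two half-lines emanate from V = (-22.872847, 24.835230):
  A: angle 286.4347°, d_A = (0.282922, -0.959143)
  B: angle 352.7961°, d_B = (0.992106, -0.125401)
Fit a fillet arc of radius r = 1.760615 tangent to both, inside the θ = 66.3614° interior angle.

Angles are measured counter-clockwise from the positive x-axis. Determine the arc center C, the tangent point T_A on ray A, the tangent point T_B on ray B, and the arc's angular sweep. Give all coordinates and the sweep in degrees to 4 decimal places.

bisector direction at 319.6154° = (0.761712,-0.647915)
center distance |VC| = r/sin(θ/2) = 1.760615/sin(33.1807°) = 3.217020
C = V + |VC|·bis = (-20.4224,22.7509)
T_A = V + ((C−V)·d_A)·d_A = V + 2.6925·d_A = (-22.1111,22.2528)
T_B = V + ((C−V)·d_B)·d_B = V + 2.6925·d_B = (-20.2016,24.4976)
sweep = 180° − θ = 113.6386°

center=(-20.4224,22.7509) T_A=(-22.1111,22.2528) T_B=(-20.2016,24.4976) sweep=113.6386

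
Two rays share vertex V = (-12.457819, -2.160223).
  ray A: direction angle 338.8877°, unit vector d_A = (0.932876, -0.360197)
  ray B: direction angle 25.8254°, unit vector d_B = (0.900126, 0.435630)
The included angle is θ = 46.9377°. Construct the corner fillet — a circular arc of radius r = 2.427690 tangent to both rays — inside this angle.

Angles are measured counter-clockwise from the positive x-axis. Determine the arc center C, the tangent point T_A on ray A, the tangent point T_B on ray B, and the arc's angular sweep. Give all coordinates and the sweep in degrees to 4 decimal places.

center=(-6.3671,-1.9096) T_A=(-7.2415,-4.1743) T_B=(-7.4247,0.2757) sweep=133.0623

bisector direction at 2.3566° = (0.999154,0.041118)
center distance |VC| = r/sin(θ/2) = 2.427690/sin(23.4688°) = 6.095888
C = V + |VC|·bis = (-6.3671,-1.9096)
T_A = V + ((C−V)·d_A)·d_A = V + 5.5916·d_A = (-7.2415,-4.1743)
T_B = V + ((C−V)·d_B)·d_B = V + 5.5916·d_B = (-7.4247,0.2757)
sweep = 180° − θ = 133.0623°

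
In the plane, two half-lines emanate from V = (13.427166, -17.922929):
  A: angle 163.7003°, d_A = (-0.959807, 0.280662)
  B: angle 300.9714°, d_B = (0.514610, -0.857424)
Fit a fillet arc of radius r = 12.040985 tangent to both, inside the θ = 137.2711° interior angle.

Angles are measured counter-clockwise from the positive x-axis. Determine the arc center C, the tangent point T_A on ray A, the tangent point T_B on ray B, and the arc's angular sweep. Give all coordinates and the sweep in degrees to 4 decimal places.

center=(5.5268,-28.1580) T_A=(8.9063,-16.6010) T_B=(15.8511,-21.9616) sweep=42.7289

bisector direction at 232.3359° = (-0.611032,-0.791606)
center distance |VC| = r/sin(θ/2) = 12.040985/sin(68.6355°) = 12.929472
C = V + |VC|·bis = (5.5268,-28.1580)
T_A = V + ((C−V)·d_A)·d_A = V + 4.7102·d_A = (8.9063,-16.6010)
T_B = V + ((C−V)·d_B)·d_B = V + 4.7102·d_B = (15.8511,-21.9616)
sweep = 180° − θ = 42.7289°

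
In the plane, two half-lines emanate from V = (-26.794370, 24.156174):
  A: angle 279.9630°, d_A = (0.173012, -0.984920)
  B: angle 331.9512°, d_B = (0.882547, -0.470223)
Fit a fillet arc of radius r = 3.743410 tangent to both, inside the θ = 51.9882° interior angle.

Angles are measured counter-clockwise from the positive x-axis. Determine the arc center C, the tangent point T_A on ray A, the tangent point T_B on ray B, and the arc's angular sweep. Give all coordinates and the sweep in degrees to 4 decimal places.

center=(-21.7792,17.2425) T_A=(-25.4661,16.5948) T_B=(-20.0189,20.5462) sweep=128.0118

bisector direction at 305.9571° = (0.587179,-0.809457)
center distance |VC| = r/sin(θ/2) = 3.743410/sin(25.9941°) = 8.541166
C = V + |VC|·bis = (-21.7792,17.2425)
T_A = V + ((C−V)·d_A)·d_A = V + 7.6771·d_A = (-25.4661,16.5948)
T_B = V + ((C−V)·d_B)·d_B = V + 7.6771·d_B = (-20.0189,20.5462)
sweep = 180° − θ = 128.0118°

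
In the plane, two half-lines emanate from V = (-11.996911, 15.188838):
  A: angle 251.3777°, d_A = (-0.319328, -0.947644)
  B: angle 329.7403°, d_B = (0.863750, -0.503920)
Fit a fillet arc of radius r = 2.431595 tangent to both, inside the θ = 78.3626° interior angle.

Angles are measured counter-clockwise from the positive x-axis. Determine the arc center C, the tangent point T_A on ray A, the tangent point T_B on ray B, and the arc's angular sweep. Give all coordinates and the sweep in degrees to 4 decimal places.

center=(-10.6453,11.5851) T_A=(-12.9496,12.3616) T_B=(-9.4200,13.6854) sweep=101.6374

bisector direction at 290.5590° = (0.351172,-0.936311)
center distance |VC| = r/sin(θ/2) = 2.431595/sin(39.1813°) = 3.848822
C = V + |VC|·bis = (-10.6453,11.5851)
T_A = V + ((C−V)·d_A)·d_A = V + 2.9834·d_A = (-12.9496,12.3616)
T_B = V + ((C−V)·d_B)·d_B = V + 2.9834·d_B = (-9.4200,13.6854)
sweep = 180° − θ = 101.6374°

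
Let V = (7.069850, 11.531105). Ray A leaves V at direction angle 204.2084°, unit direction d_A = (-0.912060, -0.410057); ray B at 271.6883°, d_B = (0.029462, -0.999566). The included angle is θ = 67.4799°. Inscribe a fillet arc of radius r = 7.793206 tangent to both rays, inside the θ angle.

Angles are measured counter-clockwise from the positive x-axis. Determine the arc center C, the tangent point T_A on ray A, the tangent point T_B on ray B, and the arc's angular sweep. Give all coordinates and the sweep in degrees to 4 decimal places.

center=(-0.3762,-0.3612) T_A=(-3.5719,6.7467) T_B=(7.4136,-0.1316) sweep=112.5201

bisector direction at 237.9484° = (-0.530684,-0.847570)
center distance |VC| = r/sin(θ/2) = 7.793206/sin(33.7400°) = 14.031084
C = V + |VC|·bis = (-0.3762,-0.3612)
T_A = V + ((C−V)·d_A)·d_A = V + 11.6678·d_A = (-3.5719,6.7467)
T_B = V + ((C−V)·d_B)·d_B = V + 11.6678·d_B = (7.4136,-0.1316)
sweep = 180° − θ = 112.5201°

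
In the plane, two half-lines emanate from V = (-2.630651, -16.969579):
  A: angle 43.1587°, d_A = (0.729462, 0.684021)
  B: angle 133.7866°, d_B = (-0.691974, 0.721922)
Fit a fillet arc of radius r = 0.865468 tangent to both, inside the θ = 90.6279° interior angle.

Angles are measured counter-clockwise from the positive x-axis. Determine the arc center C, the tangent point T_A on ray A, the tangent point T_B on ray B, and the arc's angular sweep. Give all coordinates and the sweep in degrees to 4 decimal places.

center=(-2.5982,-15.7527) T_A=(-2.0062,-16.3840) T_B=(-3.2230,-16.3516) sweep=89.3721

bisector direction at 88.4727° = (0.026654,0.999645)
center distance |VC| = r/sin(θ/2) = 0.865468/sin(45.3139°) = 1.217305
C = V + |VC|·bis = (-2.5982,-15.7527)
T_A = V + ((C−V)·d_A)·d_A = V + 0.8560·d_A = (-2.0062,-16.3840)
T_B = V + ((C−V)·d_B)·d_B = V + 0.8560·d_B = (-3.2230,-16.3516)
sweep = 180° − θ = 89.3721°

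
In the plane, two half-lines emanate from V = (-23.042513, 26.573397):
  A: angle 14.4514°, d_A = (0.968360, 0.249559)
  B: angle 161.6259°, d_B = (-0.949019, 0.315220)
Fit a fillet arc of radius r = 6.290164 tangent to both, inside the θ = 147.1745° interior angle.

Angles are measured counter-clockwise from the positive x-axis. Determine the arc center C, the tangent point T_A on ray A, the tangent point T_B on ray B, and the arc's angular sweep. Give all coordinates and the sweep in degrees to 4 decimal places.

bisector direction at 88.0387° = (0.034225,0.999414)
center distance |VC| = r/sin(θ/2) = 6.290164/sin(73.5872°) = 6.557369
C = V + |VC|·bis = (-22.8181,33.1269)
T_A = V + ((C−V)·d_A)·d_A = V + 1.8528·d_A = (-21.2483,27.0358)
T_B = V + ((C−V)·d_B)·d_B = V + 1.8528·d_B = (-24.8009,27.1574)
sweep = 180° − θ = 32.8255°

center=(-22.8181,33.1269) T_A=(-21.2483,27.0358) T_B=(-24.8009,27.1574) sweep=32.8255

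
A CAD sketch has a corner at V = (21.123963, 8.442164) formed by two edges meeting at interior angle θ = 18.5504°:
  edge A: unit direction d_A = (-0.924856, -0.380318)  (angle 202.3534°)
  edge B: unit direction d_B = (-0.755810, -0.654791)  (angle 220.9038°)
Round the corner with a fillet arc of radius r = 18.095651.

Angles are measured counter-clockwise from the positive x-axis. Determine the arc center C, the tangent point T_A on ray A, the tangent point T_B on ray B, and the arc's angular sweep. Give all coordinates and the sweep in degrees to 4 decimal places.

bisector direction at 211.6286° = (-0.851465,-0.524411)
center distance |VC| = r/sin(θ/2) = 18.095651/sin(9.2752°) = 112.272160
C = V + |VC|·bis = (-74.4719,-50.4346)
T_A = V + ((C−V)·d_A)·d_A = V + 110.8043·d_A = (-81.3540,-33.6987)
T_B = V + ((C−V)·d_B)·d_B = V + 110.8043·d_B = (-62.6230,-64.1115)
sweep = 180° − θ = 161.4496°

center=(-74.4719,-50.4346) T_A=(-81.3540,-33.6987) T_B=(-62.6230,-64.1115) sweep=161.4496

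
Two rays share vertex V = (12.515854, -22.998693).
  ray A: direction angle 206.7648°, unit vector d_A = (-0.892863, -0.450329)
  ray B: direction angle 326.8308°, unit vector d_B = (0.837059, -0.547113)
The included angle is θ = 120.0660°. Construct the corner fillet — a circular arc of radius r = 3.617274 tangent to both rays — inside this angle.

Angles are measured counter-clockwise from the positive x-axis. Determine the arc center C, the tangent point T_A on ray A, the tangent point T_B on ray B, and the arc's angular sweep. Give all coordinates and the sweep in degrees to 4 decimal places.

center=(12.2826,-27.1677) T_A=(10.6536,-23.9379) T_B=(14.2617,-24.1398) sweep=59.9340

bisector direction at 266.7978° = (-0.055860,-0.998439)
center distance |VC| = r/sin(θ/2) = 3.617274/sin(60.0330°) = 4.175480
C = V + |VC|·bis = (12.2826,-27.1677)
T_A = V + ((C−V)·d_A)·d_A = V + 2.0857·d_A = (10.6536,-23.9379)
T_B = V + ((C−V)·d_B)·d_B = V + 2.0857·d_B = (14.2617,-24.1398)
sweep = 180° − θ = 59.9340°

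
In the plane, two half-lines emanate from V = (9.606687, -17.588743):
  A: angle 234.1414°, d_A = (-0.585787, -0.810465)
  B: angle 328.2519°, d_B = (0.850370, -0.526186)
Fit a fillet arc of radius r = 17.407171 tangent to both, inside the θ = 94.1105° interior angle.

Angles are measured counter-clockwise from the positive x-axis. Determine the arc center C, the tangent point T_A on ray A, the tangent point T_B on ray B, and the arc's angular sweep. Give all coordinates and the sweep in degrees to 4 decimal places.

bisector direction at 281.1967° = (0.194177,-0.980967)
center distance |VC| = r/sin(θ/2) = 17.407171/sin(47.0553°) = 23.779931
C = V + |VC|·bis = (14.2242,-40.9161)
T_A = V + ((C−V)·d_A)·d_A = V + 16.2011·d_A = (0.1163,-30.7192)
T_B = V + ((C−V)·d_B)·d_B = V + 16.2011·d_B = (23.3836,-26.1135)
sweep = 180° − θ = 85.8895°

center=(14.2242,-40.9161) T_A=(0.1163,-30.7192) T_B=(23.3836,-26.1135) sweep=85.8895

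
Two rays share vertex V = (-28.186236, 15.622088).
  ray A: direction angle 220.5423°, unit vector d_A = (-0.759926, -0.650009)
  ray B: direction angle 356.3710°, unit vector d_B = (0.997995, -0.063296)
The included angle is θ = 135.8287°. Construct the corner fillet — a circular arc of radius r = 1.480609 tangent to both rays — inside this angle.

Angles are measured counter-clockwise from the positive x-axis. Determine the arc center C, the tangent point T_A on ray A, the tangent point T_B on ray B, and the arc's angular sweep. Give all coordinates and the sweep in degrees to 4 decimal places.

bisector direction at 288.4567° = (0.316587,-0.948563)
center distance |VC| = r/sin(θ/2) = 1.480609/sin(67.9143°) = 1.597855
C = V + |VC|·bis = (-27.6804,14.1064)
T_A = V + ((C−V)·d_A)·d_A = V + 0.6008·d_A = (-28.6428,15.2316)
T_B = V + ((C−V)·d_B)·d_B = V + 0.6008·d_B = (-27.5867,15.5841)
sweep = 180° − θ = 44.1713°

center=(-27.6804,14.1064) T_A=(-28.6428,15.2316) T_B=(-27.5867,15.5841) sweep=44.1713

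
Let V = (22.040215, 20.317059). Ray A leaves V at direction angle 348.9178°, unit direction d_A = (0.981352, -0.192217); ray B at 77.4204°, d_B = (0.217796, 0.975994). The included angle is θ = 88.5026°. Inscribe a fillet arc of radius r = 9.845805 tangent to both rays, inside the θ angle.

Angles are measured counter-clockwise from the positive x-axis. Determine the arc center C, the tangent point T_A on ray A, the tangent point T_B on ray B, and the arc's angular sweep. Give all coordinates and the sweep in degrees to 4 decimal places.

bisector direction at 33.1691° = (0.837059,0.547112)
center distance |VC| = r/sin(θ/2) = 9.845805/sin(44.2513°) = 14.109645
C = V + |VC|·bis = (33.8508,28.0366)
T_A = V + ((C−V)·d_A)·d_A = V + 10.1065·d_A = (31.9583,18.3744)
T_B = V + ((C−V)·d_B)·d_B = V + 10.1065·d_B = (24.2414,30.1810)
sweep = 180° − θ = 91.4974°

center=(33.8508,28.0366) T_A=(31.9583,18.3744) T_B=(24.2414,30.1810) sweep=91.4974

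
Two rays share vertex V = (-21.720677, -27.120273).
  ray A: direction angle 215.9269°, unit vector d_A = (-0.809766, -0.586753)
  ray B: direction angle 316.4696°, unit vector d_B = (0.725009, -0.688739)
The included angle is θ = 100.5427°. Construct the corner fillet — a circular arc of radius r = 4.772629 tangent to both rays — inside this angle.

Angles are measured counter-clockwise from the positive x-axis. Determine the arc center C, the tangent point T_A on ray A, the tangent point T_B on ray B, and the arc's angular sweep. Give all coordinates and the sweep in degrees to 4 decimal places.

center=(-22.1321,-33.3123) T_A=(-24.9325,-29.4475) T_B=(-18.8450,-29.8521) sweep=79.4573

bisector direction at 266.1982° = (-0.066304,-0.997799)
center distance |VC| = r/sin(θ/2) = 4.772629/sin(50.2713°) = 6.205634
C = V + |VC|·bis = (-22.1321,-33.3123)
T_A = V + ((C−V)·d_A)·d_A = V + 3.9663·d_A = (-24.9325,-29.4475)
T_B = V + ((C−V)·d_B)·d_B = V + 3.9663·d_B = (-18.8450,-29.8521)
sweep = 180° − θ = 79.4573°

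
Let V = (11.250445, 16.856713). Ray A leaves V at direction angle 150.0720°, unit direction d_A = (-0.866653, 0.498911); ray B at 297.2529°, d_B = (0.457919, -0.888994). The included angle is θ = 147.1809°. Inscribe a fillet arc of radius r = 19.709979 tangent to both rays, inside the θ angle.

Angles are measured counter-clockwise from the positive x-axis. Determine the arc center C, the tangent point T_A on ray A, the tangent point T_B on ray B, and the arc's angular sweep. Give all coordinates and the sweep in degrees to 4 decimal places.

bisector direction at 223.6625° = (-0.723420,-0.690408)
center distance |VC| = r/sin(θ/2) = 19.709979/sin(73.5905°) = 20.546919
C = V + |VC|·bis = (-3.6136,2.6709)
T_A = V + ((C−V)·d_A)·d_A = V + 5.8045·d_A = (6.2199,19.7527)
T_B = V + ((C−V)·d_B)·d_B = V + 5.8045·d_B = (13.9085,11.6965)
sweep = 180° − θ = 32.8191°

center=(-3.6136,2.6709) T_A=(6.2199,19.7527) T_B=(13.9085,11.6965) sweep=32.8191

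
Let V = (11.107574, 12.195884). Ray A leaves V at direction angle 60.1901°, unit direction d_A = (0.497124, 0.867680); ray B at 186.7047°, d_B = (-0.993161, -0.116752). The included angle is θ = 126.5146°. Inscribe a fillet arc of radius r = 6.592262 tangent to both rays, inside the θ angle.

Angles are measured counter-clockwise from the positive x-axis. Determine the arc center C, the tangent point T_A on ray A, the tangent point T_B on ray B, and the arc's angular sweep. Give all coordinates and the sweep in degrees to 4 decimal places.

center=(7.0389,18.3552) T_A=(12.7589,15.0781) T_B=(7.8086,11.8081) sweep=53.4854

bisector direction at 123.4474° = (-0.551171,0.834392)
center distance |VC| = r/sin(θ/2) = 6.592262/sin(63.2573°) = 7.381852
C = V + |VC|·bis = (7.0389,18.3552)
T_A = V + ((C−V)·d_A)·d_A = V + 3.3217·d_A = (12.7589,15.0781)
T_B = V + ((C−V)·d_B)·d_B = V + 3.3217·d_B = (7.8086,11.8081)
sweep = 180° − θ = 53.4854°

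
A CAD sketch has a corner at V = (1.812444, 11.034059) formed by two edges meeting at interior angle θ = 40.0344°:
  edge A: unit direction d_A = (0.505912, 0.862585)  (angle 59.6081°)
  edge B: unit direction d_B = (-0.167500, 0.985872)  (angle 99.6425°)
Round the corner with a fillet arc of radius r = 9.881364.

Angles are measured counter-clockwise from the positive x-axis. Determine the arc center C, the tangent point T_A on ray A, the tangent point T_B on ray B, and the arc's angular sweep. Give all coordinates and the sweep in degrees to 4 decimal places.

bisector direction at 79.6253° = (0.180085,0.983651)
center distance |VC| = r/sin(θ/2) = 9.881364/sin(20.0172°) = 28.867368
C = V + |VC|·bis = (7.0110,39.4295)
T_A = V + ((C−V)·d_A)·d_A = V + 27.1235·d_A = (15.5345,34.4304)
T_B = V + ((C−V)·d_B)·d_B = V + 27.1235·d_B = (-2.7307,37.7743)
sweep = 180° − θ = 139.9656°

center=(7.0110,39.4295) T_A=(15.5345,34.4304) T_B=(-2.7307,37.7743) sweep=139.9656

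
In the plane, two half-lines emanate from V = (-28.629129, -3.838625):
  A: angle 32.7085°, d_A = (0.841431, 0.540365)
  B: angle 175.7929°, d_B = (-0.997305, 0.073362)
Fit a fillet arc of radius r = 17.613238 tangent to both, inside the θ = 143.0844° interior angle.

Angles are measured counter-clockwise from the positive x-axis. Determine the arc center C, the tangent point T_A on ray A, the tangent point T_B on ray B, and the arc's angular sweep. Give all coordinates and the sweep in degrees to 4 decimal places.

center=(-33.2000,14.1584) T_A=(-23.6825,-0.6619) T_B=(-34.4922,-3.4073) sweep=36.9156

bisector direction at 104.2507° = (-0.246165,0.969228)
center distance |VC| = r/sin(θ/2) = 17.613238/sin(71.5422°) = 18.568453
C = V + |VC|·bis = (-33.2000,14.1584)
T_A = V + ((C−V)·d_A)·d_A = V + 5.8789·d_A = (-23.6825,-0.6619)
T_B = V + ((C−V)·d_B)·d_B = V + 5.8789·d_B = (-34.4922,-3.4073)
sweep = 180° − θ = 36.9156°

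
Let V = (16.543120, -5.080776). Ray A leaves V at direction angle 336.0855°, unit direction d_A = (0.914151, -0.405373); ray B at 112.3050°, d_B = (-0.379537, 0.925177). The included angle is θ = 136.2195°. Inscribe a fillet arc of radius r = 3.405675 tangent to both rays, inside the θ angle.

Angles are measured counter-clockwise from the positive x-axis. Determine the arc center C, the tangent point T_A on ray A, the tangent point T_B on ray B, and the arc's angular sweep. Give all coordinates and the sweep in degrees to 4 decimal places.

bisector direction at 44.1953° = (0.716968,0.697106)
center distance |VC| = r/sin(θ/2) = 3.405675/sin(68.1098°) = 3.670305
C = V + |VC|·bis = (19.1746,-2.5222)
T_A = V + ((C−V)·d_A)·d_A = V + 1.3684·d_A = (17.7940,-5.6355)
T_B = V + ((C−V)·d_B)·d_B = V + 1.3684·d_B = (16.0238,-3.8148)
sweep = 180° − θ = 43.7805°

center=(19.1746,-2.5222) T_A=(17.7940,-5.6355) T_B=(16.0238,-3.8148) sweep=43.7805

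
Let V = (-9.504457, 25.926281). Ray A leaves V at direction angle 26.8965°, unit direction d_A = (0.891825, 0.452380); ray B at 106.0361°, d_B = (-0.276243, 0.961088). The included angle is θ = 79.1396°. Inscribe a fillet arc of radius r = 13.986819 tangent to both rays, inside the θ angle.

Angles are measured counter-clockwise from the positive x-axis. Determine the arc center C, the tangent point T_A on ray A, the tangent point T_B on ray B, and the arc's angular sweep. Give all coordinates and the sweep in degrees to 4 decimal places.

center=(-0.7374,46.0568) T_A=(5.5900,33.5830) T_B=(-14.1800,42.1930) sweep=100.8604

bisector direction at 66.4663° = (0.399288,0.916825)
center distance |VC| = r/sin(θ/2) = 13.986819/sin(39.5698°) = 21.956717
C = V + |VC|·bis = (-0.7374,46.0568)
T_A = V + ((C−V)·d_A)·d_A = V + 16.9253·d_A = (5.5900,33.5830)
T_B = V + ((C−V)·d_B)·d_B = V + 16.9253·d_B = (-14.1800,42.1930)
sweep = 180° − θ = 100.8604°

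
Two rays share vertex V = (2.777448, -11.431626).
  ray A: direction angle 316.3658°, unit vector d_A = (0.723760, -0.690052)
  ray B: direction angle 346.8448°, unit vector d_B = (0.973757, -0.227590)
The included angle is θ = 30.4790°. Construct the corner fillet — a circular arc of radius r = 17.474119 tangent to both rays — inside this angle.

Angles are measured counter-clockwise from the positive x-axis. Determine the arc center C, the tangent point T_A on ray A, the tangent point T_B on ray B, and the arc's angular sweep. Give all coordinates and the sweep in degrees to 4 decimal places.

center=(61.2579,-43.0449) T_A=(49.1999,-55.6920) T_B=(65.2349,-26.0294) sweep=149.5210

bisector direction at 331.6053° = (0.879693,-0.475543)
center distance |VC| = r/sin(θ/2) = 17.474119/sin(15.2395°) = 66.478319
C = V + |VC|·bis = (61.2579,-43.0449)
T_A = V + ((C−V)·d_A)·d_A = V + 64.1406·d_A = (49.1999,-55.6920)
T_B = V + ((C−V)·d_B)·d_B = V + 64.1406·d_B = (65.2349,-26.0294)
sweep = 180° − θ = 149.5210°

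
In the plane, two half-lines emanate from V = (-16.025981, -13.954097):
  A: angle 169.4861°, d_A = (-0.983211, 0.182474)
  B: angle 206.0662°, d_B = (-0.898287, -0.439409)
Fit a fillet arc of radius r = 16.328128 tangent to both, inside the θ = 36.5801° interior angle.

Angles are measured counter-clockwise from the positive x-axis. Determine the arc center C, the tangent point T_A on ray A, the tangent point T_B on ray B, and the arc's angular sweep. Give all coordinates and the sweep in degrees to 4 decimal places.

bisector direction at 187.7762° = (-0.990804,-0.135303)
center distance |VC| = r/sin(θ/2) = 16.328128/sin(18.2901°) = 52.028978
C = V + |VC|·bis = (-67.5765,-20.9938)
T_A = V + ((C−V)·d_A)·d_A = V + 49.4005·d_A = (-64.5971,-4.9398)
T_B = V + ((C−V)·d_B)·d_B = V + 49.4005·d_B = (-60.4018,-35.6611)
sweep = 180° − θ = 143.4199°

center=(-67.5765,-20.9938) T_A=(-64.5971,-4.9398) T_B=(-60.4018,-35.6611) sweep=143.4199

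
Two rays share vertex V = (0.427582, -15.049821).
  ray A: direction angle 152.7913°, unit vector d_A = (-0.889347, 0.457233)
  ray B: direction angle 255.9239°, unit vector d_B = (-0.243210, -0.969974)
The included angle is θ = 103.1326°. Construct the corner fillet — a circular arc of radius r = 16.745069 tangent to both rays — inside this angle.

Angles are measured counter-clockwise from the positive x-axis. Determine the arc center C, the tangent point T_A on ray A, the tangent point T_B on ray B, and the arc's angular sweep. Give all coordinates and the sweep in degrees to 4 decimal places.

center=(-19.0465,-23.8663) T_A=(-11.3901,-8.9741) T_B=(-2.8042,-27.9389) sweep=76.8674

bisector direction at 204.3576° = (-0.910989,-0.412430)
center distance |VC| = r/sin(θ/2) = 16.745069/sin(51.5663°) = 21.376830
C = V + |VC|·bis = (-19.0465,-23.8663)
T_A = V + ((C−V)·d_A)·d_A = V + 13.2880·d_A = (-11.3901,-8.9741)
T_B = V + ((C−V)·d_B)·d_B = V + 13.2880·d_B = (-2.8042,-27.9389)
sweep = 180° − θ = 76.8674°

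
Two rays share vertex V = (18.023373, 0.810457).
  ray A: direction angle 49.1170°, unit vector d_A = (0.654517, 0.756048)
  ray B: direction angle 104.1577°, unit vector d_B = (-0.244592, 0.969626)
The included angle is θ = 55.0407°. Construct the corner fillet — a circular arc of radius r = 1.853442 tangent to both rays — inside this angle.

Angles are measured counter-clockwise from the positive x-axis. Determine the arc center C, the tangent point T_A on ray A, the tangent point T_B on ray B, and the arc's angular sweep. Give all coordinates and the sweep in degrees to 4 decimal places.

bisector direction at 76.6373° = (0.231114,0.972927)
center distance |VC| = r/sin(θ/2) = 1.853442/sin(27.5204°) = 4.011227
C = V + |VC|·bis = (18.9504,4.7131)
T_A = V + ((C−V)·d_A)·d_A = V + 3.5573·d_A = (20.3517,3.5000)
T_B = V + ((C−V)·d_B)·d_B = V + 3.5573·d_B = (17.1533,4.2598)
sweep = 180° − θ = 124.9593°

center=(18.9504,4.7131) T_A=(20.3517,3.5000) T_B=(17.1533,4.2598) sweep=124.9593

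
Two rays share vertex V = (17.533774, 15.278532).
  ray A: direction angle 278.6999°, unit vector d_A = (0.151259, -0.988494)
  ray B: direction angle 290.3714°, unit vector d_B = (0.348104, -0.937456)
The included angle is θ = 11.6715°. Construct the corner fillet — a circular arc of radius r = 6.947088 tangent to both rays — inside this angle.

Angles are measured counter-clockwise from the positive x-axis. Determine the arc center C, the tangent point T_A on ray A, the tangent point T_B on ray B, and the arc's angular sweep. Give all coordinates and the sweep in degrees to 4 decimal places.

bisector direction at 284.5357° = (0.250982,-0.967992)
center distance |VC| = r/sin(θ/2) = 6.947088/sin(5.8357°) = 68.325043
C = V + |VC|·bis = (34.6822,-50.8595)
T_A = V + ((C−V)·d_A)·d_A = V + 67.9709·d_A = (27.8150,-51.9104)
T_B = V + ((C−V)·d_B)·d_B = V + 67.9709·d_B = (41.1947,-48.4412)
sweep = 180° − θ = 168.3285°

center=(34.6822,-50.8595) T_A=(27.8150,-51.9104) T_B=(41.1947,-48.4412) sweep=168.3285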